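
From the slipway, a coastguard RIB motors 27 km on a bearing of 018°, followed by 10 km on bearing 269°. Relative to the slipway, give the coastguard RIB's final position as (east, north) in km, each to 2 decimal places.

Leg 1 (018°, 27 km): east 27 sin 18° = 8.34, north 27 cos 18° = 25.68
Leg 2 (269°, 10 km): east 10 sin 269° = -10.00, north 10 cos 269° = -0.17
Summing: -1.66 km east, 25.50 km north → (-1.66, 25.50).

(-1.66, 25.50)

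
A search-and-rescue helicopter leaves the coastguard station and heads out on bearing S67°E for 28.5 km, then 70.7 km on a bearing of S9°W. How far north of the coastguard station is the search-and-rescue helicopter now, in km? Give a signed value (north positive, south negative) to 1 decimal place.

Leg 1 (S67°E, 28.5 km): east 28.5 sin 113° = 26.23, north 28.5 cos 113° = -11.14
Leg 2 (S9°W, 70.7 km): east 70.7 sin 189° = -11.06, north 70.7 cos 189° = -69.83
Net north component: -80.97 km.

-81.0 km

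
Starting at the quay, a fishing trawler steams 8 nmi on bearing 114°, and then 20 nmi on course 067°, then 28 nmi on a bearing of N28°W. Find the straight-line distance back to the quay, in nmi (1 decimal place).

31.9 nmi

Leg 1 (114°, 8 nmi): east 8 sin 114° = 7.31, north 8 cos 114° = -3.25
Leg 2 (067°, 20 nmi): east 20 sin 67° = 18.41, north 20 cos 67° = 7.81
Leg 3 (N28°W, 28 nmi): east 28 sin 332° = -13.15, north 28 cos 332° = 24.72
Net: 12.57 east, 29.28 north. Distance = √((12.57)² + (29.28)²) = 31.868 nmi.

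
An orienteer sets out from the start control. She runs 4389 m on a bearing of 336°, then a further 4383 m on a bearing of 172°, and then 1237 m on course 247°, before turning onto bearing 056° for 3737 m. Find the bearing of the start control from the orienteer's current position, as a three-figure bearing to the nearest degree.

212°

Leg 1 (336°, 4389 m): east 4389 sin 336° = -1785.17, north 4389 cos 336° = 4009.55
Leg 2 (172°, 4383 m): east 4383 sin 172° = 610.00, north 4383 cos 172° = -4340.34
Leg 3 (247°, 1237 m): east 1237 sin 247° = -1138.66, north 1237 cos 247° = -483.33
Leg 4 (056°, 3737 m): east 3737 sin 56° = 3098.11, north 3737 cos 56° = 2089.70
Net displacement: 784.28 east, 1275.58 north. Direction back to start is (-784.28, -1275.58): bearing = atan2(-784.28, -1275.58) mod 360° = 211.58° ≈ 212°.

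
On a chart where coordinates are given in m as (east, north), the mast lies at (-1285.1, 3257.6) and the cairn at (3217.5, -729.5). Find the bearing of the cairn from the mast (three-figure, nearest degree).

132°

Δeast = 3217.5 − -1285.1 = 4502.60; Δnorth = -729.5 − 3257.6 = -3987.10.
Bearing = atan2(Δeast, Δnorth) mod 360° = 131.53° ≈ 132°.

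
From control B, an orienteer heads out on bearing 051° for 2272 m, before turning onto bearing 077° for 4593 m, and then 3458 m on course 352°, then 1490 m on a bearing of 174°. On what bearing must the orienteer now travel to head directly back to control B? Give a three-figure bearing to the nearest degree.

233°

Leg 1 (051°, 2272 m): east 2272 sin 51° = 1765.68, north 2272 cos 51° = 1429.82
Leg 2 (077°, 4593 m): east 4593 sin 77° = 4475.28, north 4593 cos 77° = 1033.20
Leg 3 (352°, 3458 m): east 3458 sin 352° = -481.26, north 3458 cos 352° = 3424.35
Leg 4 (174°, 1490 m): east 1490 sin 174° = 155.75, north 1490 cos 174° = -1481.84
Net displacement: 5915.44 east, 4405.53 north. Direction back to start is (-5915.44, -4405.53): bearing = atan2(-5915.44, -4405.53) mod 360° = 233.32° ≈ 233°.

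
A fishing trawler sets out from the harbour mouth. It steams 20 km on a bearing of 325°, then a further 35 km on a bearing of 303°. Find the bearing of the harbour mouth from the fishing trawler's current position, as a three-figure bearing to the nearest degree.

Leg 1 (325°, 20 km): east 20 sin 325° = -11.47, north 20 cos 325° = 16.38
Leg 2 (303°, 35 km): east 35 sin 303° = -29.35, north 35 cos 303° = 19.06
Net displacement: -40.82 east, 35.45 north. Direction back to start is (40.82, -35.45): bearing = atan2(40.82, -35.45) mod 360° = 130.97° ≈ 131°.

131°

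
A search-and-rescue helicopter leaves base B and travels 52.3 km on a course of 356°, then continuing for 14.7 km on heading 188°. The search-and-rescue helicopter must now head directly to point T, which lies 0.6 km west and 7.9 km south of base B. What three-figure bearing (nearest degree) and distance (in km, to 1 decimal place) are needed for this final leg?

174°, 45.8 km

Leg 1 (356°, 52.3 km): east 52.3 sin 356° = -3.65, north 52.3 cos 356° = 52.17
Leg 2 (188°, 14.7 km): east 14.7 sin 188° = -2.05, north 14.7 cos 188° = -14.56
Current position: (-5.69, 37.62). Target: (-0.6, -7.9). Remaining: Δeast = 5.09, Δnorth = -45.52.
Bearing = atan2(5.09, -45.52) mod 360° = 173.61°; distance = √((5.09)² + (-45.52)²) = 45.800 km.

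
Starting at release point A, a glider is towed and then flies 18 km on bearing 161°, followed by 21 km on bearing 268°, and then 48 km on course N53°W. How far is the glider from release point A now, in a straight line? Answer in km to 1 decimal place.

54.6 km

Leg 1 (161°, 18 km): east 18 sin 161° = 5.86, north 18 cos 161° = -17.02
Leg 2 (268°, 21 km): east 21 sin 268° = -20.99, north 21 cos 268° = -0.73
Leg 3 (N53°W, 48 km): east 48 sin 307° = -38.33, north 48 cos 307° = 28.89
Net: -53.46 east, 11.13 north. Distance = √((-53.46)² + (11.13)²) = 54.609 km.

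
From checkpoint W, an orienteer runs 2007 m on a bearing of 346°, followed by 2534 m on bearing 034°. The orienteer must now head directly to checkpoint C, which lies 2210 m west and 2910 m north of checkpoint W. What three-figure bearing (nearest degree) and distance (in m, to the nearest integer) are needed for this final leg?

Leg 1 (346°, 2007 m): east 2007 sin 346° = -485.54, north 2007 cos 346° = 1947.38
Leg 2 (034°, 2534 m): east 2534 sin 34° = 1416.99, north 2534 cos 34° = 2100.78
Current position: (931.46, 4048.16). Target: (-2210, 2910). Remaining: Δeast = -3141.46, Δnorth = -1138.16.
Bearing = atan2(-3141.46, -1138.16) mod 360° = 250.08°; distance = √((-3141.46)² + (-1138.16)²) = 3341.283 m.

250°, 3341 m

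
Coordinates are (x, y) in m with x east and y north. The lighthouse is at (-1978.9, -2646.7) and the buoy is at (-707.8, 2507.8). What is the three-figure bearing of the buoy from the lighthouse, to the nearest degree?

Δeast = -707.8 − -1978.9 = 1271.10; Δnorth = 2507.8 − -2646.7 = 5154.50.
Bearing = atan2(Δeast, Δnorth) mod 360° = 13.85° ≈ 014°.

014°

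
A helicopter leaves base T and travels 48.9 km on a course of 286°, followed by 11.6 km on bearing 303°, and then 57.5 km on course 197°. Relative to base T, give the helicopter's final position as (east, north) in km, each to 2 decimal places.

Leg 1 (286°, 48.9 km): east 48.9 sin 286° = -47.01, north 48.9 cos 286° = 13.48
Leg 2 (303°, 11.6 km): east 11.6 sin 303° = -9.73, north 11.6 cos 303° = 6.32
Leg 3 (197°, 57.5 km): east 57.5 sin 197° = -16.81, north 57.5 cos 197° = -54.99
Summing: -73.55 km east, -35.19 km north → (-73.55, -35.19).

(-73.55, -35.19)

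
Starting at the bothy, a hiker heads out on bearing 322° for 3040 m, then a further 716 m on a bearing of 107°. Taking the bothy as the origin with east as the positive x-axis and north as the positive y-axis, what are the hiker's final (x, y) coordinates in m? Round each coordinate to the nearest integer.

(-1187, 2186)

Leg 1 (322°, 3040 m): east 3040 sin 322° = -1871.61, north 3040 cos 322° = 2395.55
Leg 2 (107°, 716 m): east 716 sin 107° = 684.71, north 716 cos 107° = -209.34
Summing: -1186.90 m east, 2186.21 m north → (-1187, 2186).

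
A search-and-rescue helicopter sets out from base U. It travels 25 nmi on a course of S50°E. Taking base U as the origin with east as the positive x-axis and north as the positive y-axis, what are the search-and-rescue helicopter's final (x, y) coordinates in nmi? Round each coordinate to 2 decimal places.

Leg 1 (S50°E, 25 nmi): east 25 sin 130° = 19.15, north 25 cos 130° = -16.07
Summing: 19.15 nmi east, -16.07 nmi north → (19.15, -16.07).

(19.15, -16.07)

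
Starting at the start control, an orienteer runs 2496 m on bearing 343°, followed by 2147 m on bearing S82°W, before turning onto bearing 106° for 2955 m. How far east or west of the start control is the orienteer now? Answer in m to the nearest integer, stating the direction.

Leg 1 (343°, 2496 m): east 2496 sin 343° = -729.76, north 2496 cos 343° = 2386.94
Leg 2 (S82°W, 2147 m): east 2147 sin 262° = -2126.11, north 2147 cos 262° = -298.80
Leg 3 (106°, 2955 m): east 2955 sin 106° = 2840.53, north 2955 cos 106° = -814.51
Net east component: -15.34 m.

15 m west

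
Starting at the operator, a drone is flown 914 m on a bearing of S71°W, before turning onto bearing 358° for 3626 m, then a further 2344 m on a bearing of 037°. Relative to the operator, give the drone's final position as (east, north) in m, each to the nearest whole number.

Leg 1 (S71°W, 914 m): east 914 sin 251° = -864.20, north 914 cos 251° = -297.57
Leg 2 (358°, 3626 m): east 3626 sin 358° = -126.55, north 3626 cos 358° = 3623.79
Leg 3 (037°, 2344 m): east 2344 sin 37° = 1410.65, north 2344 cos 37° = 1872.00
Summing: 419.90 m east, 5198.22 m north → (420, 5198).

(420, 5198)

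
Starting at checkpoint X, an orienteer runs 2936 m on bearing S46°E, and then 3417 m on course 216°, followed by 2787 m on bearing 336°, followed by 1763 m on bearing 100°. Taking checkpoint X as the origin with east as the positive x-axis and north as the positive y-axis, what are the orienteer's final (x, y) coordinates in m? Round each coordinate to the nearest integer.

Leg 1 (S46°E, 2936 m): east 2936 sin 134° = 2111.98, north 2936 cos 134° = -2039.52
Leg 2 (216°, 3417 m): east 3417 sin 216° = -2008.46, north 3417 cos 216° = -2764.41
Leg 3 (336°, 2787 m): east 2787 sin 336° = -1133.58, north 2787 cos 336° = 2546.05
Leg 4 (100°, 1763 m): east 1763 sin 100° = 1736.22, north 1763 cos 100° = -306.14
Summing: 706.16 m east, -2564.02 m north → (706, -2564).

(706, -2564)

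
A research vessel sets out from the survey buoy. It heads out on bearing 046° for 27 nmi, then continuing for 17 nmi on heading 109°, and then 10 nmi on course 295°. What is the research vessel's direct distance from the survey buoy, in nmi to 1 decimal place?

Leg 1 (046°, 27 nmi): east 27 sin 46° = 19.42, north 27 cos 46° = 18.76
Leg 2 (109°, 17 nmi): east 17 sin 109° = 16.07, north 17 cos 109° = -5.53
Leg 3 (295°, 10 nmi): east 10 sin 295° = -9.06, north 10 cos 295° = 4.23
Net: 26.43 east, 17.45 north. Distance = √((26.43)² + (17.45)²) = 31.672 nmi.

31.7 nmi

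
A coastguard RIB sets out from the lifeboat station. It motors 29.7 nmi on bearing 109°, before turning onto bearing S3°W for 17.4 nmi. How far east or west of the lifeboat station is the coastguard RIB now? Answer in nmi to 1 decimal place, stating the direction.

Leg 1 (109°, 29.7 nmi): east 29.7 sin 109° = 28.08, north 29.7 cos 109° = -9.67
Leg 2 (S3°W, 17.4 nmi): east 17.4 sin 183° = -0.91, north 17.4 cos 183° = -17.38
Net east component: 27.17 nmi.

27.2 nmi east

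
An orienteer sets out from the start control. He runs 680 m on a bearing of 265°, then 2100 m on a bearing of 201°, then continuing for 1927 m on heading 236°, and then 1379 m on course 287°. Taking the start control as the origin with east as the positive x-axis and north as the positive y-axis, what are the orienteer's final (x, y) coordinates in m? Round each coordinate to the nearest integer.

(-4346, -2694)

Leg 1 (265°, 680 m): east 680 sin 265° = -677.41, north 680 cos 265° = -59.27
Leg 2 (201°, 2100 m): east 2100 sin 201° = -752.57, north 2100 cos 201° = -1960.52
Leg 3 (236°, 1927 m): east 1927 sin 236° = -1597.56, north 1927 cos 236° = -1077.56
Leg 4 (287°, 1379 m): east 1379 sin 287° = -1318.74, north 1379 cos 287° = 403.18
Summing: -4346.28 m east, -2694.17 m north → (-4346, -2694).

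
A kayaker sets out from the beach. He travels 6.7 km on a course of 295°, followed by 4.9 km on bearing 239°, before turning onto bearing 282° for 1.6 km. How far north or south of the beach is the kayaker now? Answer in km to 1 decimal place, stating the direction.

0.6 km north

Leg 1 (295°, 6.7 km): east 6.7 sin 295° = -6.07, north 6.7 cos 295° = 2.83
Leg 2 (239°, 4.9 km): east 4.9 sin 239° = -4.20, north 4.9 cos 239° = -2.52
Leg 3 (282°, 1.6 km): east 1.6 sin 282° = -1.57, north 1.6 cos 282° = 0.33
Net north component: 0.64 km.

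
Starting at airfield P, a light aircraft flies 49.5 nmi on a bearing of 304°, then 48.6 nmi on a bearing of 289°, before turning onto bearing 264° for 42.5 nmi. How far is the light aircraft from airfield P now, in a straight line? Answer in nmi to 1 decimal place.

135.0 nmi

Leg 1 (304°, 49.5 nmi): east 49.5 sin 304° = -41.04, north 49.5 cos 304° = 27.68
Leg 2 (289°, 48.6 nmi): east 48.6 sin 289° = -45.95, north 48.6 cos 289° = 15.82
Leg 3 (264°, 42.5 nmi): east 42.5 sin 264° = -42.27, north 42.5 cos 264° = -4.44
Net: -129.26 east, 39.06 north. Distance = √((-129.26)² + (39.06)²) = 135.030 nmi.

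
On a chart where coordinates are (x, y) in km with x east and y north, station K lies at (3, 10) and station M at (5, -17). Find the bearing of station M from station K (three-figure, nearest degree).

Δeast = 5 − 3 = 2.00; Δnorth = -17 − 10 = -27.00.
Bearing = atan2(Δeast, Δnorth) mod 360° = 175.76° ≈ 176°.

176°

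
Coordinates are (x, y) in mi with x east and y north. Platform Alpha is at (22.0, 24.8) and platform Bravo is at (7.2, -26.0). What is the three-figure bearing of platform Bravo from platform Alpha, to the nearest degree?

196°

Δeast = 7.2 − 22.0 = -14.80; Δnorth = -26.0 − 24.8 = -50.80.
Bearing = atan2(Δeast, Δnorth) mod 360° = 196.24° ≈ 196°.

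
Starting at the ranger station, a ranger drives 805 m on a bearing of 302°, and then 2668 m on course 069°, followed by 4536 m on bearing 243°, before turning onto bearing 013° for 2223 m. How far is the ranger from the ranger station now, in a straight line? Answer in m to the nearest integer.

Leg 1 (302°, 805 m): east 805 sin 302° = -682.68, north 805 cos 302° = 426.59
Leg 2 (069°, 2668 m): east 2668 sin 69° = 2490.79, north 2668 cos 69° = 956.13
Leg 3 (243°, 4536 m): east 4536 sin 243° = -4041.61, north 4536 cos 243° = -2059.30
Leg 4 (013°, 2223 m): east 2223 sin 13° = 500.07, north 2223 cos 13° = 2166.02
Net: -1733.43 east, 1489.43 north. Distance = √((-1733.43)² + (1489.43)²) = 2285.428 m.

2285 m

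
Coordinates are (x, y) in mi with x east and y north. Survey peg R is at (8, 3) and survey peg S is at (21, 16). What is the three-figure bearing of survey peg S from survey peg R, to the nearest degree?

Δeast = 21 − 8 = 13.00; Δnorth = 16 − 3 = 13.00.
Bearing = atan2(Δeast, Δnorth) mod 360° = 45.00° ≈ 045°.

045°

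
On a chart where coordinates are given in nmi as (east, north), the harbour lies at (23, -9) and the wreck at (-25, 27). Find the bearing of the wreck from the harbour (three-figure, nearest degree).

Δeast = -25 − 23 = -48.00; Δnorth = 27 − -9 = 36.00.
Bearing = atan2(Δeast, Δnorth) mod 360° = 306.87° ≈ 307°.

307°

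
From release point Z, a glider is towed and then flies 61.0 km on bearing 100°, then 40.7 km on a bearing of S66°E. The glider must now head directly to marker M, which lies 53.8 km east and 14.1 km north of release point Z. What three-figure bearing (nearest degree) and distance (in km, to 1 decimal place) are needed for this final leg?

314°, 59.9 km

Leg 1 (100°, 61.0 km): east 61.0 sin 100° = 60.07, north 61.0 cos 100° = -10.59
Leg 2 (S66°E, 40.7 km): east 40.7 sin 114° = 37.18, north 40.7 cos 114° = -16.55
Current position: (97.25, -27.15). Target: (53.8, 14.1). Remaining: Δeast = -43.45, Δnorth = 41.25.
Bearing = atan2(-43.45, 41.25) mod 360° = 313.51°; distance = √((-43.45)² + (41.25)²) = 59.913 km.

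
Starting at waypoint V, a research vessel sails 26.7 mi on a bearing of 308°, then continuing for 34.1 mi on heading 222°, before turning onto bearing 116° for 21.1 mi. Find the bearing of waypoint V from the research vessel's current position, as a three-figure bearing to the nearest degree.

054°

Leg 1 (308°, 26.7 mi): east 26.7 sin 308° = -21.04, north 26.7 cos 308° = 16.44
Leg 2 (222°, 34.1 mi): east 34.1 sin 222° = -22.82, north 34.1 cos 222° = -25.34
Leg 3 (116°, 21.1 mi): east 21.1 sin 116° = 18.96, north 21.1 cos 116° = -9.25
Net displacement: -24.89 east, -18.15 north. Direction back to start is (24.89, 18.15): bearing = atan2(24.89, 18.15) mod 360° = 53.90° ≈ 054°.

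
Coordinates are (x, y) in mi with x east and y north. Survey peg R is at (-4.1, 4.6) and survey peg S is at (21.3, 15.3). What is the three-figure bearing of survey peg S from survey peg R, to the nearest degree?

Δeast = 21.3 − -4.1 = 25.40; Δnorth = 15.3 − 4.6 = 10.70.
Bearing = atan2(Δeast, Δnorth) mod 360° = 67.16° ≈ 067°.

067°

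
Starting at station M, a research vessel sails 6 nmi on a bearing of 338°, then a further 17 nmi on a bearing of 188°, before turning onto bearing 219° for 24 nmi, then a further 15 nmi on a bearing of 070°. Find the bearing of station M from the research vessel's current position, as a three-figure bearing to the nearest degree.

Leg 1 (338°, 6 nmi): east 6 sin 338° = -2.25, north 6 cos 338° = 5.56
Leg 2 (188°, 17 nmi): east 17 sin 188° = -2.37, north 17 cos 188° = -16.83
Leg 3 (219°, 24 nmi): east 24 sin 219° = -15.10, north 24 cos 219° = -18.65
Leg 4 (070°, 15 nmi): east 15 sin 70° = 14.10, north 15 cos 70° = 5.13
Net displacement: -5.62 east, -24.79 north. Direction back to start is (5.62, 24.79): bearing = atan2(5.62, 24.79) mod 360° = 12.78° ≈ 013°.

013°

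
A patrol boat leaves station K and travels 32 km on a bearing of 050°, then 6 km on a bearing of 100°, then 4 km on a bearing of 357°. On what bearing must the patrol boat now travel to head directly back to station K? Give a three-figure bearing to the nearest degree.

Leg 1 (050°, 32 km): east 32 sin 50° = 24.51, north 32 cos 50° = 20.57
Leg 2 (100°, 6 km): east 6 sin 100° = 5.91, north 6 cos 100° = -1.04
Leg 3 (357°, 4 km): east 4 sin 357° = -0.21, north 4 cos 357° = 3.99
Net displacement: 30.21 east, 23.52 north. Direction back to start is (-30.21, -23.52): bearing = atan2(-30.21, -23.52) mod 360° = 232.10° ≈ 232°.

232°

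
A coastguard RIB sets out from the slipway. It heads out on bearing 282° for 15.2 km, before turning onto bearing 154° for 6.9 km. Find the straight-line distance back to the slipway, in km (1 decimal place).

Leg 1 (282°, 15.2 km): east 15.2 sin 282° = -14.87, north 15.2 cos 282° = 3.16
Leg 2 (154°, 6.9 km): east 6.9 sin 154° = 3.02, north 6.9 cos 154° = -6.20
Net: -11.84 east, -3.04 north. Distance = √((-11.84)² + (-3.04)²) = 12.227 km.

12.2 km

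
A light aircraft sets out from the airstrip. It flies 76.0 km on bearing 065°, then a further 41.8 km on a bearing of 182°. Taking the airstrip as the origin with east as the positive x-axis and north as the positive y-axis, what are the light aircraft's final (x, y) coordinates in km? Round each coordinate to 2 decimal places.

(67.42, -9.66)

Leg 1 (065°, 76.0 km): east 76.0 sin 65° = 68.88, north 76.0 cos 65° = 32.12
Leg 2 (182°, 41.8 km): east 41.8 sin 182° = -1.46, north 41.8 cos 182° = -41.77
Summing: 67.42 km east, -9.66 km north → (67.42, -9.66).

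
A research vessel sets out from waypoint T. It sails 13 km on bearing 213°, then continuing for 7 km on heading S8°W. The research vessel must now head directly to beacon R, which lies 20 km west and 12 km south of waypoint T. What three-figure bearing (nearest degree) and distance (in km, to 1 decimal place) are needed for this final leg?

Leg 1 (213°, 13 km): east 13 sin 213° = -7.08, north 13 cos 213° = -10.90
Leg 2 (S8°W, 7 km): east 7 sin 188° = -0.97, north 7 cos 188° = -6.93
Current position: (-8.05, -17.83). Target: (-20, -12). Remaining: Δeast = -11.95, Δnorth = 5.83.
Bearing = atan2(-11.95, 5.83) mod 360° = 296.03°; distance = √((-11.95)² + (5.83)²) = 13.294 km.

296°, 13.3 km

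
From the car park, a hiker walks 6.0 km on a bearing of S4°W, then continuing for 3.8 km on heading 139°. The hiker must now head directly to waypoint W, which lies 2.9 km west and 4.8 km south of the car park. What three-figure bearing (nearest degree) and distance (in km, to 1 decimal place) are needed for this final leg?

309°, 6.4 km

Leg 1 (S4°W, 6.0 km): east 6.0 sin 184° = -0.42, north 6.0 cos 184° = -5.99
Leg 2 (139°, 3.8 km): east 3.8 sin 139° = 2.49, north 3.8 cos 139° = -2.87
Current position: (2.07, -8.85). Target: (-2.9, -4.8). Remaining: Δeast = -4.97, Δnorth = 4.05.
Bearing = atan2(-4.97, 4.05) mod 360° = 309.17°; distance = √((-4.97)² + (4.05)²) = 6.417 km.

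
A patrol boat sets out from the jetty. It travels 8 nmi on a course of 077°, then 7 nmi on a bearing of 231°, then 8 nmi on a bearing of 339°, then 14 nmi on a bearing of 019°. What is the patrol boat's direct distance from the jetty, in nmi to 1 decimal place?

18.5 nmi

Leg 1 (077°, 8 nmi): east 8 sin 77° = 7.79, north 8 cos 77° = 1.80
Leg 2 (231°, 7 nmi): east 7 sin 231° = -5.44, north 7 cos 231° = -4.41
Leg 3 (339°, 8 nmi): east 8 sin 339° = -2.87, north 8 cos 339° = 7.47
Leg 4 (019°, 14 nmi): east 14 sin 19° = 4.56, north 14 cos 19° = 13.24
Net: 4.05 east, 18.10 north. Distance = √((4.05)² + (18.10)²) = 18.547 nmi.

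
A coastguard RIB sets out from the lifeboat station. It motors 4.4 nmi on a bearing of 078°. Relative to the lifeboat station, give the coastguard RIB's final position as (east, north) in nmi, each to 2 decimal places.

Leg 1 (078°, 4.4 nmi): east 4.4 sin 78° = 4.30, north 4.4 cos 78° = 0.91
Summing: 4.30 nmi east, 0.91 nmi north → (4.30, 0.91).

(4.30, 0.91)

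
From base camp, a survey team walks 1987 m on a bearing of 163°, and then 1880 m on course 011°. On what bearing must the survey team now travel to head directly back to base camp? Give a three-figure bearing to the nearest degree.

Leg 1 (163°, 1987 m): east 1987 sin 163° = 580.94, north 1987 cos 163° = -1900.18
Leg 2 (011°, 1880 m): east 1880 sin 11° = 358.72, north 1880 cos 11° = 1845.46
Net displacement: 939.66 east, -54.72 north. Direction back to start is (-939.66, 54.72): bearing = atan2(-939.66, 54.72) mod 360° = 273.33° ≈ 273°.

273°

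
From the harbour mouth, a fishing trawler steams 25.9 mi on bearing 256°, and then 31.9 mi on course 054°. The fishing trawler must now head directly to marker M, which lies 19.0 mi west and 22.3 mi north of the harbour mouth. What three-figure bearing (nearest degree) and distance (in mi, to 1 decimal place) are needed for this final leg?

297°, 22.0 mi

Leg 1 (256°, 25.9 mi): east 25.9 sin 256° = -25.13, north 25.9 cos 256° = -6.27
Leg 2 (054°, 31.9 mi): east 31.9 sin 54° = 25.81, north 31.9 cos 54° = 18.75
Current position: (0.68, 12.48). Target: (-19.0, 22.3). Remaining: Δeast = -19.68, Δnorth = 9.82.
Bearing = atan2(-19.68, 9.82) mod 360° = 296.51°; distance = √((-19.68)² + (9.82)²) = 21.989 mi.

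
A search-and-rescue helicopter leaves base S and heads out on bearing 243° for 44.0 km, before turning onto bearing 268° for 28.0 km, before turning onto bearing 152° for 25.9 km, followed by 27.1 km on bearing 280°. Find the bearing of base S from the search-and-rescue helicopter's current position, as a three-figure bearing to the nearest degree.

Leg 1 (243°, 44.0 km): east 44.0 sin 243° = -39.20, north 44.0 cos 243° = -19.98
Leg 2 (268°, 28.0 km): east 28.0 sin 268° = -27.98, north 28.0 cos 268° = -0.98
Leg 3 (152°, 25.9 km): east 25.9 sin 152° = 12.16, north 25.9 cos 152° = -22.87
Leg 4 (280°, 27.1 km): east 27.1 sin 280° = -26.69, north 27.1 cos 280° = 4.71
Net displacement: -81.72 east, -39.12 north. Direction back to start is (81.72, 39.12): bearing = atan2(81.72, 39.12) mod 360° = 64.42° ≈ 064°.

064°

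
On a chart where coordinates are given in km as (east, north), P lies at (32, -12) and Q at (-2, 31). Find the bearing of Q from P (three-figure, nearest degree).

Δeast = -2 − 32 = -34.00; Δnorth = 31 − -12 = 43.00.
Bearing = atan2(Δeast, Δnorth) mod 360° = 321.67° ≈ 322°.

322°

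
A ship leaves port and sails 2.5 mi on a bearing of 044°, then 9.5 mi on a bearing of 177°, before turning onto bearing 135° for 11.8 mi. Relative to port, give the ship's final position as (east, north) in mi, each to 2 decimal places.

Leg 1 (044°, 2.5 mi): east 2.5 sin 44° = 1.74, north 2.5 cos 44° = 1.80
Leg 2 (177°, 9.5 mi): east 9.5 sin 177° = 0.50, north 9.5 cos 177° = -9.49
Leg 3 (135°, 11.8 mi): east 11.8 sin 135° = 8.34, north 11.8 cos 135° = -8.34
Summing: 10.58 mi east, -16.03 mi north → (10.58, -16.03).

(10.58, -16.03)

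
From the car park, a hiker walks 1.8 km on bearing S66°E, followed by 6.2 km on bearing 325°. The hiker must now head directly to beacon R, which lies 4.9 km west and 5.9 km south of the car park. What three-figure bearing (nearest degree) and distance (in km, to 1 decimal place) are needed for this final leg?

196°, 10.7 km

Leg 1 (S66°E, 1.8 km): east 1.8 sin 114° = 1.64, north 1.8 cos 114° = -0.73
Leg 2 (325°, 6.2 km): east 6.2 sin 325° = -3.56, north 6.2 cos 325° = 5.08
Current position: (-1.91, 4.35). Target: (-4.9, -5.9). Remaining: Δeast = -2.99, Δnorth = -10.25.
Bearing = atan2(-2.99, -10.25) mod 360° = 196.26°; distance = √((-2.99)² + (-10.25)²) = 10.673 km.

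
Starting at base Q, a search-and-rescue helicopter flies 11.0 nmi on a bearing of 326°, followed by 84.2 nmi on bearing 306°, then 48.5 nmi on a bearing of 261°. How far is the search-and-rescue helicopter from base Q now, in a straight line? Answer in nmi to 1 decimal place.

132.4 nmi

Leg 1 (326°, 11.0 nmi): east 11.0 sin 326° = -6.15, north 11.0 cos 326° = 9.12
Leg 2 (306°, 84.2 nmi): east 84.2 sin 306° = -68.12, north 84.2 cos 306° = 49.49
Leg 3 (261°, 48.5 nmi): east 48.5 sin 261° = -47.90, north 48.5 cos 261° = -7.59
Net: -122.17 east, 51.02 north. Distance = √((-122.17)² + (51.02)²) = 132.400 nmi.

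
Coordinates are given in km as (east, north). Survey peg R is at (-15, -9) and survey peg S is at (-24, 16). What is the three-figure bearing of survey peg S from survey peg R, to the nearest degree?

Δeast = -24 − -15 = -9.00; Δnorth = 16 − -9 = 25.00.
Bearing = atan2(Δeast, Δnorth) mod 360° = 340.20° ≈ 340°.

340°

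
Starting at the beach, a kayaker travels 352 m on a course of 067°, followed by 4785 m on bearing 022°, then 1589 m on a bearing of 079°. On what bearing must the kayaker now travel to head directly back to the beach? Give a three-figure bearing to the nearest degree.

217°

Leg 1 (067°, 352 m): east 352 sin 67° = 324.02, north 352 cos 67° = 137.54
Leg 2 (022°, 4785 m): east 4785 sin 22° = 1792.49, north 4785 cos 22° = 4436.57
Leg 3 (079°, 1589 m): east 1589 sin 79° = 1559.81, north 1589 cos 79° = 303.20
Net displacement: 3676.32 east, 4877.31 north. Direction back to start is (-3676.32, -4877.31): bearing = atan2(-3676.32, -4877.31) mod 360° = 217.01° ≈ 217°.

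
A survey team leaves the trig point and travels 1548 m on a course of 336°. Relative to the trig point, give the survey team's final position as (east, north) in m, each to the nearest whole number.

(-630, 1414)

Leg 1 (336°, 1548 m): east 1548 sin 336° = -629.63, north 1548 cos 336° = 1414.17
Summing: -629.63 m east, 1414.17 m north → (-630, 1414).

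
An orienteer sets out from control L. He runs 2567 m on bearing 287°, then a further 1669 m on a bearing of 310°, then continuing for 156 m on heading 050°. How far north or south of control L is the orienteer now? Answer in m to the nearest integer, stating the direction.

Leg 1 (287°, 2567 m): east 2567 sin 287° = -2454.83, north 2567 cos 287° = 750.52
Leg 2 (310°, 1669 m): east 1669 sin 310° = -1278.53, north 1669 cos 310° = 1072.81
Leg 3 (050°, 156 m): east 156 sin 50° = 119.50, north 156 cos 50° = 100.27
Net north component: 1923.61 m.

1924 m north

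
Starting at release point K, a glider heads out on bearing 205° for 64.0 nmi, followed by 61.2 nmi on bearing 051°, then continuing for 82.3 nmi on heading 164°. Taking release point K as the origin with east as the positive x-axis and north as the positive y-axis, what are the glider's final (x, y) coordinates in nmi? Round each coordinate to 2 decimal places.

(43.20, -98.60)

Leg 1 (205°, 64.0 nmi): east 64.0 sin 205° = -27.05, north 64.0 cos 205° = -58.00
Leg 2 (051°, 61.2 nmi): east 61.2 sin 51° = 47.56, north 61.2 cos 51° = 38.51
Leg 3 (164°, 82.3 nmi): east 82.3 sin 164° = 22.68, north 82.3 cos 164° = -79.11
Summing: 43.20 nmi east, -98.60 nmi north → (43.20, -98.60).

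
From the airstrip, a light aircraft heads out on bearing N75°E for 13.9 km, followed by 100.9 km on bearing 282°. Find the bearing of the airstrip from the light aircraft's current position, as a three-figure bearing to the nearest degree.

Leg 1 (N75°E, 13.9 km): east 13.9 sin 75° = 13.43, north 13.9 cos 75° = 3.60
Leg 2 (282°, 100.9 km): east 100.9 sin 282° = -98.70, north 100.9 cos 282° = 20.98
Net displacement: -85.27 east, 24.58 north. Direction back to start is (85.27, -24.58): bearing = atan2(85.27, -24.58) mod 360° = 106.08° ≈ 106°.

106°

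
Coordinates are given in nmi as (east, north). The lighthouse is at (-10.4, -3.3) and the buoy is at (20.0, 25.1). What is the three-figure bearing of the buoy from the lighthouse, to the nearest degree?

047°

Δeast = 20.0 − -10.4 = 30.40; Δnorth = 25.1 − -3.3 = 28.40.
Bearing = atan2(Δeast, Δnorth) mod 360° = 46.95° ≈ 047°.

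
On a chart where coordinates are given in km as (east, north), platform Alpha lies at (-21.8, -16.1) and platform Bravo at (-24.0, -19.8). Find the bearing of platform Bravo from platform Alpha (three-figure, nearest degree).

Δeast = -24.0 − -21.8 = -2.20; Δnorth = -19.8 − -16.1 = -3.70.
Bearing = atan2(Δeast, Δnorth) mod 360° = 210.74° ≈ 211°.

211°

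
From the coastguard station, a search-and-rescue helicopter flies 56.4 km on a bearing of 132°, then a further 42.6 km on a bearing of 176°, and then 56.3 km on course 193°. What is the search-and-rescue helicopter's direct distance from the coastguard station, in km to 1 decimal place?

Leg 1 (132°, 56.4 km): east 56.4 sin 132° = 41.91, north 56.4 cos 132° = -37.74
Leg 2 (176°, 42.6 km): east 42.6 sin 176° = 2.97, north 42.6 cos 176° = -42.50
Leg 3 (193°, 56.3 km): east 56.3 sin 193° = -12.66, north 56.3 cos 193° = -54.86
Net: 32.22 east, -135.09 north. Distance = √((32.22)² + (-135.09)²) = 138.881 km.

138.9 km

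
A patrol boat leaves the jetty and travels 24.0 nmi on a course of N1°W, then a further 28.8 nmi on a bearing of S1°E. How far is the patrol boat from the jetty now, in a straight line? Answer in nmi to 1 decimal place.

Leg 1 (N1°W, 24.0 nmi): east 24.0 sin 359° = -0.42, north 24.0 cos 359° = 24.00
Leg 2 (S1°E, 28.8 nmi): east 28.8 sin 179° = 0.50, north 28.8 cos 179° = -28.80
Net: 0.08 east, -4.80 north. Distance = √((0.08)² + (-4.80)²) = 4.800 nmi.

4.8 nmi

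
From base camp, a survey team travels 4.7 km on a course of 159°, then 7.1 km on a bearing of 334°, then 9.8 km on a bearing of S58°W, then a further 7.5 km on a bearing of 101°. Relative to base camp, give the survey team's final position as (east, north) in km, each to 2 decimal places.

Leg 1 (159°, 4.7 km): east 4.7 sin 159° = 1.68, north 4.7 cos 159° = -4.39
Leg 2 (334°, 7.1 km): east 7.1 sin 334° = -3.11, north 7.1 cos 334° = 6.38
Leg 3 (S58°W, 9.8 km): east 9.8 sin 238° = -8.31, north 9.8 cos 238° = -5.19
Leg 4 (101°, 7.5 km): east 7.5 sin 101° = 7.36, north 7.5 cos 101° = -1.43
Summing: -2.38 km east, -4.63 km north → (-2.38, -4.63).

(-2.38, -4.63)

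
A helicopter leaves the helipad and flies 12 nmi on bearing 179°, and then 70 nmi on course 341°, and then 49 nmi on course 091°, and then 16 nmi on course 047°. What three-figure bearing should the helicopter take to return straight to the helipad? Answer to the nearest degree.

211°

Leg 1 (179°, 12 nmi): east 12 sin 179° = 0.21, north 12 cos 179° = -12.00
Leg 2 (341°, 70 nmi): east 70 sin 341° = -22.79, north 70 cos 341° = 66.19
Leg 3 (091°, 49 nmi): east 49 sin 91° = 48.99, north 49 cos 91° = -0.86
Leg 4 (047°, 16 nmi): east 16 sin 47° = 11.70, north 16 cos 47° = 10.91
Net displacement: 38.11 east, 64.24 north. Direction back to start is (-38.11, -64.24): bearing = atan2(-38.11, -64.24) mod 360° = 210.68° ≈ 211°.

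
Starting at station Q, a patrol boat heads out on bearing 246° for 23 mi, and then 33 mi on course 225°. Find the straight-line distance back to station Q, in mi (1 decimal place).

55.1 mi

Leg 1 (246°, 23 mi): east 23 sin 246° = -21.01, north 23 cos 246° = -9.35
Leg 2 (225°, 33 mi): east 33 sin 225° = -23.33, north 33 cos 225° = -23.33
Net: -44.35 east, -32.69 north. Distance = √((-44.35)² + (-32.69)²) = 55.092 mi.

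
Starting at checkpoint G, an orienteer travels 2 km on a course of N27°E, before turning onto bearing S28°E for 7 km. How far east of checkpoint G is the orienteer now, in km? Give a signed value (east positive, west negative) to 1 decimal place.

Leg 1 (N27°E, 2 km): east 2 sin 27° = 0.91, north 2 cos 27° = 1.78
Leg 2 (S28°E, 7 km): east 7 sin 152° = 3.29, north 7 cos 152° = -6.18
Net east component: 4.19 km.

4.2 km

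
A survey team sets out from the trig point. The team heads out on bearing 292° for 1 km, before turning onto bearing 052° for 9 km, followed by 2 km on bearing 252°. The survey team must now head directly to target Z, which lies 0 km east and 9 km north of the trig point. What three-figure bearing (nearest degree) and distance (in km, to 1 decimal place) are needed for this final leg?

311°, 5.6 km

Leg 1 (292°, 1 km): east 1 sin 292° = -0.93, north 1 cos 292° = 0.37
Leg 2 (052°, 9 km): east 9 sin 52° = 7.09, north 9 cos 52° = 5.54
Leg 3 (252°, 2 km): east 2 sin 252° = -1.90, north 2 cos 252° = -0.62
Current position: (4.26, 5.30). Target: (0, 9). Remaining: Δeast = -4.26, Δnorth = 3.70.
Bearing = atan2(-4.26, 3.70) mod 360° = 310.98°; distance = √((-4.26)² + (3.70)²) = 5.646 km.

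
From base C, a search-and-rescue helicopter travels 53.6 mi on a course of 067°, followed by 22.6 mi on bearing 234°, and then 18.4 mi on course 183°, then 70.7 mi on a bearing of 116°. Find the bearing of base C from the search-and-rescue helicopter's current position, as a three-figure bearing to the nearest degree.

294°

Leg 1 (067°, 53.6 mi): east 53.6 sin 67° = 49.34, north 53.6 cos 67° = 20.94
Leg 2 (234°, 22.6 mi): east 22.6 sin 234° = -18.28, north 22.6 cos 234° = -13.28
Leg 3 (183°, 18.4 mi): east 18.4 sin 183° = -0.96, north 18.4 cos 183° = -18.37
Leg 4 (116°, 70.7 mi): east 70.7 sin 116° = 63.54, north 70.7 cos 116° = -30.99
Net displacement: 93.64 east, -41.71 north. Direction back to start is (-93.64, 41.71): bearing = atan2(-93.64, 41.71) mod 360° = 294.01° ≈ 294°.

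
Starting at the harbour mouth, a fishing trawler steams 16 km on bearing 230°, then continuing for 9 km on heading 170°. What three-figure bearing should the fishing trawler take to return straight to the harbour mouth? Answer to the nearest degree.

029°

Leg 1 (230°, 16 km): east 16 sin 230° = -12.26, north 16 cos 230° = -10.28
Leg 2 (170°, 9 km): east 9 sin 170° = 1.56, north 9 cos 170° = -8.86
Net displacement: -10.69 east, -19.15 north. Direction back to start is (10.69, 19.15): bearing = atan2(10.69, 19.15) mod 360° = 29.18° ≈ 029°.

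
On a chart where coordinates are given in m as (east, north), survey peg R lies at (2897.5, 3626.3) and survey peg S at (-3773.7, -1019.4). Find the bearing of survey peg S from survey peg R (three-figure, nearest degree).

235°

Δeast = -3773.7 − 2897.5 = -6671.20; Δnorth = -1019.4 − 3626.3 = -4645.70.
Bearing = atan2(Δeast, Δnorth) mod 360° = 235.15° ≈ 235°.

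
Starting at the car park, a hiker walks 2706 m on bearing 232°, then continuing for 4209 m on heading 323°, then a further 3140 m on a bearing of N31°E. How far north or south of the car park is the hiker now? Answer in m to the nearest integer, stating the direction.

Leg 1 (232°, 2706 m): east 2706 sin 232° = -2132.36, north 2706 cos 232° = -1665.98
Leg 2 (323°, 4209 m): east 4209 sin 323° = -2533.04, north 4209 cos 323° = 3361.46
Leg 3 (N31°E, 3140 m): east 3140 sin 31° = 1617.22, north 3140 cos 31° = 2691.51
Net north component: 4386.98 m.

4387 m north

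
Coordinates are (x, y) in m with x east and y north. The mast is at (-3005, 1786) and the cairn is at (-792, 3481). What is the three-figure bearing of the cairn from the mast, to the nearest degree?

Δeast = -792 − -3005 = 2213.00; Δnorth = 3481 − 1786 = 1695.00.
Bearing = atan2(Δeast, Δnorth) mod 360° = 52.55° ≈ 053°.

053°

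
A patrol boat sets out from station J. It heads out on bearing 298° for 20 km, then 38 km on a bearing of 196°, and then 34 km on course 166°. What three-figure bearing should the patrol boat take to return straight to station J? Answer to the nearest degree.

Leg 1 (298°, 20 km): east 20 sin 298° = -17.66, north 20 cos 298° = 9.39
Leg 2 (196°, 38 km): east 38 sin 196° = -10.47, north 38 cos 196° = -36.53
Leg 3 (166°, 34 km): east 34 sin 166° = 8.23, north 34 cos 166° = -32.99
Net displacement: -19.91 east, -60.13 north. Direction back to start is (19.91, 60.13): bearing = atan2(19.91, 60.13) mod 360° = 18.32° ≈ 018°.

018°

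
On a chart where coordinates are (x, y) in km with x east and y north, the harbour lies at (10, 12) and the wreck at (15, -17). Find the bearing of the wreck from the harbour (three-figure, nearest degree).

Δeast = 15 − 10 = 5.00; Δnorth = -17 − 12 = -29.00.
Bearing = atan2(Δeast, Δnorth) mod 360° = 170.22° ≈ 170°.

170°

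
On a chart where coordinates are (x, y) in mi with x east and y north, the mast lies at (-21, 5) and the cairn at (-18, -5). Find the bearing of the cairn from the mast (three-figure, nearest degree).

163°

Δeast = -18 − -21 = 3.00; Δnorth = -5 − 5 = -10.00.
Bearing = atan2(Δeast, Δnorth) mod 360° = 163.30° ≈ 163°.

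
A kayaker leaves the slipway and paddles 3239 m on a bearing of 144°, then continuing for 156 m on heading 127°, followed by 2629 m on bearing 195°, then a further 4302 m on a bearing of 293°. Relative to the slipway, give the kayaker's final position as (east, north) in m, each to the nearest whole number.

(-2612, -3573)

Leg 1 (144°, 3239 m): east 3239 sin 144° = 1903.84, north 3239 cos 144° = -2620.41
Leg 2 (127°, 156 m): east 156 sin 127° = 124.59, north 156 cos 127° = -93.88
Leg 3 (195°, 2629 m): east 2629 sin 195° = -680.44, north 2629 cos 195° = -2539.42
Leg 4 (293°, 4302 m): east 4302 sin 293° = -3960.01, north 4302 cos 293° = 1680.93
Summing: -2612.02 m east, -3572.78 m north → (-2612, -3573).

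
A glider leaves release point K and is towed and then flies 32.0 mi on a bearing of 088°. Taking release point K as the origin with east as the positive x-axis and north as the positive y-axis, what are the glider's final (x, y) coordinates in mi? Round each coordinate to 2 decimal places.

(31.98, 1.12)

Leg 1 (088°, 32.0 mi): east 32.0 sin 88° = 31.98, north 32.0 cos 88° = 1.12
Summing: 31.98 mi east, 1.12 mi north → (31.98, 1.12).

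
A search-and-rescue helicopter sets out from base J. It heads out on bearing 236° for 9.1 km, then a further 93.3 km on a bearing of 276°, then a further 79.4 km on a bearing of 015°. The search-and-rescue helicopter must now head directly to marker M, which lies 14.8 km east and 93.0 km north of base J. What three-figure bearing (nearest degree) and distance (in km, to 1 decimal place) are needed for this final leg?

Leg 1 (236°, 9.1 km): east 9.1 sin 236° = -7.54, north 9.1 cos 236° = -5.09
Leg 2 (276°, 93.3 km): east 93.3 sin 276° = -92.79, north 93.3 cos 276° = 9.75
Leg 3 (015°, 79.4 km): east 79.4 sin 15° = 20.55, north 79.4 cos 15° = 76.69
Current position: (-79.78, 81.36). Target: (14.8, 93.0). Remaining: Δeast = 94.58, Δnorth = 11.64.
Bearing = atan2(94.58, 11.64) mod 360° = 82.98°; distance = √((94.58)² + (11.64)²) = 95.297 km.

083°, 95.3 km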